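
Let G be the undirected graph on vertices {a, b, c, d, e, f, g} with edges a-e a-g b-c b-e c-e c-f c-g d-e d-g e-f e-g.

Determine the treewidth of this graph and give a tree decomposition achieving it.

Treewidth 2.
One such decomposition:
Bags: B1 = {b, c, e}  B2 = {c, e, g}  B3 = {c, e, f}  B4 = {d, e, g}  B5 = {a, e, g}
Tree: B1–B2, B1–B3, B2–B4, B4–B5

Every bag has size at most 3, so the width is 3 − 1 = 2 and tw(G) ≤ 2. For the lower bound, the 3 vertices {d, e, g} are pairwise adjacent, and any tree decomposition puts a clique entirely inside one bag — forcing width ≥ 2. Combining the bounds, tw(G) = 2.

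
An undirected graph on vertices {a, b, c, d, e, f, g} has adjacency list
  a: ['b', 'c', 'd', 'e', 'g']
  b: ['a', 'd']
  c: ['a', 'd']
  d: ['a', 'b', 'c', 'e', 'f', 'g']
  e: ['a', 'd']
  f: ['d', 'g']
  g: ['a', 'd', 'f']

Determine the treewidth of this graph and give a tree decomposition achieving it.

Each bag holds 3 vertices, so the decomposition has width 2, which upper-bounds the treewidth. For the lower bound, the 3 vertices {a, d, g} are pairwise adjacent, and any tree decomposition puts a clique entirely inside one bag — forcing width ≥ 2. Hence tw(G) = 2 exactly.

Treewidth 2.
One optimal decomposition is:
Bags: B1 = {a, d, g}  B2 = {d, f, g}  B3 = {a, d, e}  B4 = {a, b, d}  B5 = {a, c, d}
Tree: B1–B2, B1–B3, B3–B4, B3–B5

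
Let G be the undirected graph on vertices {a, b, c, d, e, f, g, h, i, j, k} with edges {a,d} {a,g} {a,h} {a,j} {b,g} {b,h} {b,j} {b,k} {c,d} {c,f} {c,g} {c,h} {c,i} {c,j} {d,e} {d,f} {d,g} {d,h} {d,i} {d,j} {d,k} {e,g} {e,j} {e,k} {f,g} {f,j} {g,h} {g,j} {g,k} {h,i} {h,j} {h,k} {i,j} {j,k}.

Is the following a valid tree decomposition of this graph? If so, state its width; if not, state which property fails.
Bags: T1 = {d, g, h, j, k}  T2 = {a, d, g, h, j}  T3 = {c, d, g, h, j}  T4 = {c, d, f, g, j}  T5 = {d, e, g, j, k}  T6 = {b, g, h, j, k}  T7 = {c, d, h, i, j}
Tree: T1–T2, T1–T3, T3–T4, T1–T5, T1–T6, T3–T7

Checking the three conditions: (i) the bags cover all of {a, b, c, d, e, f, g, h, i, j, k}; (ii) for each edge, some bag contains both endpoints; (iii) the bags containing any fixed vertex form a subtree. All hold, so the decomposition is valid with width 5 − 1 = 4.

Yes; width 4.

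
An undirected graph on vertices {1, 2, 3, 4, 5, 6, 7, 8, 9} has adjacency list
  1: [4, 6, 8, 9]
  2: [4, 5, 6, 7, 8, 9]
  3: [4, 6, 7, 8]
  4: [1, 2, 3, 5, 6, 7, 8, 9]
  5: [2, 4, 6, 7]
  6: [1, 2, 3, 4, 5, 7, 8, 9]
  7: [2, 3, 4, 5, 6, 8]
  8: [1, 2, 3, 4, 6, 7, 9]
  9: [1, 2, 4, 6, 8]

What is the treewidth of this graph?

A width-4 tree decomposition is:
Bags: B1 = {2, 4, 6, 7, 8}  B2 = {3, 4, 6, 7, 8}  B3 = {2, 4, 5, 6, 7}  B4 = {2, 4, 6, 8, 9}  B5 = {1, 4, 6, 8, 9}
Tree: B1–B2, B1–B3, B1–B4, B4–B5
Each bag holds 5 vertices, so the decomposition has width 4, which upper-bounds the treewidth. For the lower bound, the 5 vertices {1, 4, 6, 8, 9} are pairwise adjacent, and any tree decomposition puts a clique entirely inside one bag — forcing width ≥ 4. Combining the bounds, tw(G) = 4.

4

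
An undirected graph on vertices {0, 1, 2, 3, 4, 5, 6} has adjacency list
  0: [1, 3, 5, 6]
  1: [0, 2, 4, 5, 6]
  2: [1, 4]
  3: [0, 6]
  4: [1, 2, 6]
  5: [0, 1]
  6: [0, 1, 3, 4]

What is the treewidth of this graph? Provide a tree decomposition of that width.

The largest bag has 3 vertices, giving width 2; this decomposition certifies tw(G) ≤ 2. On the other hand G contains the 3-clique {0, 1, 5}. A clique must lie in a single bag of any decomposition, so no decomposition can have width below 2. The upper and lower bounds meet at 2, so that is the treewidth.

Treewidth 2.
One such decomposition:
Bags: B1 = {0, 1, 6}  B2 = {1, 4, 6}  B3 = {0, 3, 6}  B4 = {1, 2, 4}  B5 = {0, 1, 5}
Tree: B1–B2, B1–B3, B2–B4, B1–B5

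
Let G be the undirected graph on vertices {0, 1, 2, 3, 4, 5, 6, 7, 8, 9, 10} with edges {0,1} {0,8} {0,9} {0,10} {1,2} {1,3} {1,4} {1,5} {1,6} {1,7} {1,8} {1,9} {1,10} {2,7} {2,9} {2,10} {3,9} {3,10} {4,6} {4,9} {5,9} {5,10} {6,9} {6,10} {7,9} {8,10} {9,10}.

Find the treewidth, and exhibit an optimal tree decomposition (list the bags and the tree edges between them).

The largest bag has 4 vertices, giving width 3; this decomposition certifies tw(G) ≤ 3. For the lower bound, the 4 vertices {0, 1, 8, 10} are pairwise adjacent, and any tree decomposition puts a clique entirely inside one bag — forcing width ≥ 3. Therefore the treewidth is 3.

Treewidth 3.
One optimal decomposition is:
Bags: B1 = {1, 2, 7, 9}  B2 = {1, 2, 9, 10}  B3 = {0, 1, 9, 10}  B4 = {1, 6, 9, 10}  B5 = {1, 4, 6, 9}  B6 = {1, 5, 9, 10}  B7 = {0, 1, 8, 10}  B8 = {1, 3, 9, 10}
Tree: B1–B2, B2–B3, B3–B4, B4–B5, B4–B6, B3–B7, B4–B8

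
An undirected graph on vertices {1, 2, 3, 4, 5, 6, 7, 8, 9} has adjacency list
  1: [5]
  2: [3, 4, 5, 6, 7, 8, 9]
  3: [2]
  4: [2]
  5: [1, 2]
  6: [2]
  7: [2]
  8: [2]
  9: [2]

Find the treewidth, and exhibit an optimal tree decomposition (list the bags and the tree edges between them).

Each bag holds 2 vertices, so the decomposition has width 1, which upper-bounds the treewidth. Any graph with an edge has treewidth ≥ 1, and G has the edge 2–9. Combining the bounds, tw(G) = 1.

Treewidth 1.
One optimal decomposition is:
Bags: B1 = {2, 9}  B2 = {2, 4}  B3 = {2, 7}  B4 = {2, 5}  B5 = {2, 3}  B6 = {1, 5}  B7 = {2, 6}  B8 = {2, 8}
Tree: B1–B2, B2–B3, B3–B4, B4–B5, B4–B6, B3–B7, B1–B8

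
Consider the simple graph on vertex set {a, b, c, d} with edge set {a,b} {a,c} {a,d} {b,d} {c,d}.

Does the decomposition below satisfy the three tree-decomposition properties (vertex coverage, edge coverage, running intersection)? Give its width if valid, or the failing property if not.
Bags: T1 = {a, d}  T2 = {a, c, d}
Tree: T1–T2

No — vertex b appears in no bag.

A tree decomposition must satisfy three properties: every vertex lies in some bag; for every edge, both endpoints lie together in some bag; and for every vertex, the bags containing it form a connected subtree. Here vertex b appears in no bag, so the decomposition is invalid.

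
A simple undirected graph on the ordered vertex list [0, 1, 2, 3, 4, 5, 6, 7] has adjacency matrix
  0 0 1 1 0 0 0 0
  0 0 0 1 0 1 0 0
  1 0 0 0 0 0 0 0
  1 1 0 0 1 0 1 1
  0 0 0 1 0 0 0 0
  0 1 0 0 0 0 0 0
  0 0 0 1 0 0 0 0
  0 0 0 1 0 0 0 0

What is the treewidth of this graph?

A width-1 tree decomposition is:
Bags: B1 = {3, 4}  B2 = {0, 3}  B3 = {0, 2}  B4 = {1, 3}  B5 = {3, 6}  B6 = {1, 5}  B7 = {3, 7}
Tree: B1–B2, B2–B3, B1–B4, B1–B5, B4–B6, B4–B7
Each bag holds 2 vertices, so the decomposition has width 1, which upper-bounds the treewidth. G has an edge, so its treewidth is at least 1. Hence tw(G) = 1 exactly.

1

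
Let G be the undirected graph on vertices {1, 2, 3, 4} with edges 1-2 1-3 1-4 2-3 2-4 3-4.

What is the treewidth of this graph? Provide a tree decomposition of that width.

Treewidth 3.
Bags: B1 = {1, 2, 3, 4}
Tree: (single bag)

A single bag containing all 4 vertices is trivially a valid decomposition of width 3. For the lower bound, the 4 vertices {1, 2, 3, 4} are pairwise adjacent, and any tree decomposition puts a clique entirely inside one bag — forcing width ≥ 3. Combining the bounds, tw(G) = 3.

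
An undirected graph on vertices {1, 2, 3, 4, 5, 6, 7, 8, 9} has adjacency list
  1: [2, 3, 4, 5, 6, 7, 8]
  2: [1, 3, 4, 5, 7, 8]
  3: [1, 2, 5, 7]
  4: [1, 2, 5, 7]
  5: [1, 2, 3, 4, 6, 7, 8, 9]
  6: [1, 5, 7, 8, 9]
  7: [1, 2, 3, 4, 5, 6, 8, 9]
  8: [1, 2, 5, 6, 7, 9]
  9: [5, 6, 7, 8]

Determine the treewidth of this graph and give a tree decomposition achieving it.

Every bag has size at most 5, so the width is 5 − 1 = 4 and tw(G) ≤ 4. On the other hand G contains the 5-clique {1, 2, 5, 7, 8}. A clique must lie in a single bag of any decomposition, so no decomposition can have width below 4. The upper and lower bounds meet at 4, so that is the treewidth.

Treewidth 4.
Bags: B1 = {1, 5, 6, 7, 8}  B2 = {1, 2, 5, 7, 8}  B3 = {1, 2, 3, 5, 7}  B4 = {5, 6, 7, 8, 9}  B5 = {1, 2, 4, 5, 7}
Tree: B1–B2, B2–B3, B1–B4, B3–B5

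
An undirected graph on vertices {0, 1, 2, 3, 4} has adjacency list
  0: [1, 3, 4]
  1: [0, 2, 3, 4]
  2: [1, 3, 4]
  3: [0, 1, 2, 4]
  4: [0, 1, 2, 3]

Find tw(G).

3

A width-3 tree decomposition is:
Bags: B1 = {0, 1, 3, 4}  B2 = {1, 2, 3, 4}
Tree: B1–B2
Each bag holds 4 vertices, so the decomposition has width 3, which upper-bounds the treewidth. For the lower bound, the 4 vertices {0, 1, 3, 4} are pairwise adjacent, and any tree decomposition puts a clique entirely inside one bag — forcing width ≥ 3. Therefore the treewidth is 3.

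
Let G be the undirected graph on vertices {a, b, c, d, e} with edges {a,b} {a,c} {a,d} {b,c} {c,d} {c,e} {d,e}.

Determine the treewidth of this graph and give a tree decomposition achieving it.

Each bag holds 3 vertices, so the decomposition has width 2, which upper-bounds the treewidth. Conversely, {c, d, e} is a clique of size 3, and the vertices of any clique must share a bag in every tree decomposition; so some bag has ≥ 3 vertices and tw(G) ≥ 2. Combining the bounds, tw(G) = 2.

Treewidth 2.
One optimal decomposition is:
Bags: B1 = {a, c, d}  B2 = {a, b, c}  B3 = {c, d, e}
Tree: B1–B2, B1–B3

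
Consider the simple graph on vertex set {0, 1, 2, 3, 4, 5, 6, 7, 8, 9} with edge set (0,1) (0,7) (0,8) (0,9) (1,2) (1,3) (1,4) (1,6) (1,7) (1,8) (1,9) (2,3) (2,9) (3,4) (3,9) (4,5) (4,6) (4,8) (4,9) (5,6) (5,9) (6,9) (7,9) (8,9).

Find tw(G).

A width-3 tree decomposition is:
Bags: B1 = {1, 4, 6, 9}  B2 = {1, 4, 8, 9}  B3 = {1, 3, 4, 9}  B4 = {0, 1, 8, 9}  B5 = {1, 2, 3, 9}  B6 = {4, 5, 6, 9}  B7 = {0, 1, 7, 9}
Tree: B1–B2, B1–B3, B2–B4, B3–B5, B1–B6, B4–B7
Each bag holds 4 vertices, so the decomposition has width 3, which upper-bounds the treewidth. On the other hand G contains the 4-clique {0, 1, 8, 9}. A clique must lie in a single bag of any decomposition, so no decomposition can have width below 3. Hence tw(G) = 3 exactly.

3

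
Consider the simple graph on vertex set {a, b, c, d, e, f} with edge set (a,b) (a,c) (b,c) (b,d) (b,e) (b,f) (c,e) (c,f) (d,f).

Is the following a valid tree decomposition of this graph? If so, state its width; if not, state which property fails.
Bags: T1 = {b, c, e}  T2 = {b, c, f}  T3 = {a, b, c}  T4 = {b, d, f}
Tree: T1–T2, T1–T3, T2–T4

Yes; width 2.

Vertex coverage: the bags together contain {a, b, c, d, e, f}, the full vertex set. Edge coverage: each edge of G has both endpoints in at least one bag. Running intersection: for every vertex, the bags containing it form a connected subtree. All three properties hold, so this is a valid tree decomposition of width max|bag| − 1 = 2, and hence tw(G) ≤ 2.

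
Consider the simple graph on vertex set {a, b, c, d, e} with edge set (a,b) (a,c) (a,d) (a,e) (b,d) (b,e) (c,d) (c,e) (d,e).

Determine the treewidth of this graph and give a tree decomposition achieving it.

Treewidth 3.
One optimal decomposition is:
Bags: B1 = {a, b, d, e}  B2 = {a, c, d, e}
Tree: B1–B2

Each bag holds 4 vertices, so the decomposition has width 3, which upper-bounds the treewidth. Conversely, {a, c, d, e} is a clique of size 4, and the vertices of any clique must share a bag in every tree decomposition; so some bag has ≥ 4 vertices and tw(G) ≥ 3. The upper and lower bounds meet at 3, so that is the treewidth.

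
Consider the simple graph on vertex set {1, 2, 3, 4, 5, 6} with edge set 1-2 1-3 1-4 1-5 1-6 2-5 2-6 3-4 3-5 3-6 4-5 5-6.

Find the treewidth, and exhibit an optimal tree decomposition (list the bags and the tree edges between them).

Treewidth 3.
One such decomposition:
Bags: B1 = {1, 3, 5, 6}  B2 = {1, 3, 4, 5}  B3 = {1, 2, 5, 6}
Tree: B1–B2, B1–B3

The largest bag has 4 vertices, giving width 3; this decomposition certifies tw(G) ≤ 3. For the lower bound, the 4 vertices {1, 2, 5, 6} are pairwise adjacent, and any tree decomposition puts a clique entirely inside one bag — forcing width ≥ 3. The upper and lower bounds meet at 3, so that is the treewidth.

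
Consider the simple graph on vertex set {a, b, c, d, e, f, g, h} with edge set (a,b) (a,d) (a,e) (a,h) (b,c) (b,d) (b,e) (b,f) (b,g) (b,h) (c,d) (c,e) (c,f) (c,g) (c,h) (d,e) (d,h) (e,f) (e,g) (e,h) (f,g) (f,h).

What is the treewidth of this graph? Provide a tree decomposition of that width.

Treewidth 4.
Bags: B1 = {b, c, e, f, h}  B2 = {b, c, e, f, g}  B3 = {b, c, d, e, h}  B4 = {a, b, d, e, h}
Tree: B1–B2, B1–B3, B3–B4

Each bag holds 5 vertices, so the decomposition has width 4, which upper-bounds the treewidth. For the lower bound, the 5 vertices {b, c, e, f, g} are pairwise adjacent, and any tree decomposition puts a clique entirely inside one bag — forcing width ≥ 4. The upper and lower bounds meet at 4, so that is the treewidth.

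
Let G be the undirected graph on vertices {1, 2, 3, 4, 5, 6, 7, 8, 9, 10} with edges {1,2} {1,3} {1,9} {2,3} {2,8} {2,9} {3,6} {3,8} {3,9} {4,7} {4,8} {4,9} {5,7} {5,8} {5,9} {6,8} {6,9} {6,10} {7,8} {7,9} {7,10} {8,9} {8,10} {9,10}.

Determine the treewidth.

A width-3 tree decomposition is:
Bags: B1 = {7, 8, 9, 10}  B2 = {6, 8, 9, 10}  B3 = {5, 7, 8, 9}  B4 = {3, 6, 8, 9}  B5 = {4, 7, 8, 9}  B6 = {2, 3, 8, 9}  B7 = {1, 2, 3, 9}
Tree: B1–B2, B1–B3, B2–B4, B3–B5, B4–B6, B6–B7
Each bag holds 4 vertices, so the decomposition has width 3, which upper-bounds the treewidth. Conversely, {2, 3, 8, 9} is a clique of size 4, and the vertices of any clique must share a bag in every tree decomposition; so some bag has ≥ 4 vertices and tw(G) ≥ 3. The upper and lower bounds meet at 3, so that is the treewidth.

3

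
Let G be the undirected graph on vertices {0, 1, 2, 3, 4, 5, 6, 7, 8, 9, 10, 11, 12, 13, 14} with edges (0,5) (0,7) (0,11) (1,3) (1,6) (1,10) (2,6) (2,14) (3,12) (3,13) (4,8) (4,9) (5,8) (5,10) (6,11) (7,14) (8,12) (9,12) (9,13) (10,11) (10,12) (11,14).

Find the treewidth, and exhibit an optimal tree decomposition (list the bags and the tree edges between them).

Every bag has size at most 4, so the width is 4 − 1 = 3 and tw(G) ≤ 3. For the lower bound: the 4 vertex sets {4,9,13}, {3}, {12}, {1,5,8,10} are disjoint, each induces a connected subgraph, and every pair is joined by at least one edge of G. Contracting each set to a single vertex therefore yields K_{4} as a minor, and since treewidth is minor-monotone, tw(G) ≥ tw(K_{4}) = 3. The upper and lower bounds meet at 3, so that is the treewidth.

Treewidth 3.
Bags: B1 = {3, 4, 9, 13}  B2 = {3, 4, 9, 12}  B3 = {3, 4, 8, 12}  B4 = {1, 3, 8, 12}  B5 = {1, 8, 10, 12}  B6 = {1, 5, 8, 10}  B7 = {1, 5, 6, 10}  B8 = {5, 6, 10, 11}  B9 = {0, 5, 6, 11}  B10 = {0, 2, 6, 11}  B11 = {0, 2, 11, 14}  B12 = {0, 2, 7, 14}
Tree: B1–B2, B2–B3, B3–B4, B4–B5, B5–B6, B6–B7, B7–B8, B8–B9, B9–B10, B10–B11, B11–B12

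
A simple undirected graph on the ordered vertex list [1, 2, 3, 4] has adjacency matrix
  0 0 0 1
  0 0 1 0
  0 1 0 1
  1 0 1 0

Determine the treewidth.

1

A width-1 tree decomposition is:
Bags: B1 = {1, 4}  B2 = {3, 4}  B3 = {2, 3}
Tree: B1–B2, B2–B3
Every bag has size at most 2, so the width is 2 − 1 = 1 and tw(G) ≤ 1. Since G has at least one edge (e.g. 1–4), it is not an edgeless graph, so tw(G) ≥ 1. Hence tw(G) = 1 exactly.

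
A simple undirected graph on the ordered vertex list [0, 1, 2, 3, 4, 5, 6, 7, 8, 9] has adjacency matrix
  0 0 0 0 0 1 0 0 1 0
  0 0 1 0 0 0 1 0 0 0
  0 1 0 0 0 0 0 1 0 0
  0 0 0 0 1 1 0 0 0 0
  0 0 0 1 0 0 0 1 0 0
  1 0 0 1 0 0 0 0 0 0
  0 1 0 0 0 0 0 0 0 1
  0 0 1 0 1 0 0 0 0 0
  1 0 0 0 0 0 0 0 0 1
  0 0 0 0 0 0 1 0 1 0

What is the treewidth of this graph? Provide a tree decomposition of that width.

Treewidth 2.
One such decomposition:
Bags: B1 = {1, 2, 6}  B2 = {2, 6, 9}  B3 = {2, 8, 9}  B4 = {0, 2, 8}  B5 = {0, 2, 5}  B6 = {2, 3, 5}  B7 = {2, 3, 4}  B8 = {2, 4, 7}
Tree: B1–B2, B2–B3, B3–B4, B4–B5, B5–B6, B6–B7, B7–B8

Every bag has size at most 3, so the width is 3 − 1 = 2 and tw(G) ≤ 2. The edges 2–1–6–9–8–0–5–3–4–7–2 form a cycle, so G is not a tree and its treewidth is at least 2. Hence tw(G) = 2 exactly.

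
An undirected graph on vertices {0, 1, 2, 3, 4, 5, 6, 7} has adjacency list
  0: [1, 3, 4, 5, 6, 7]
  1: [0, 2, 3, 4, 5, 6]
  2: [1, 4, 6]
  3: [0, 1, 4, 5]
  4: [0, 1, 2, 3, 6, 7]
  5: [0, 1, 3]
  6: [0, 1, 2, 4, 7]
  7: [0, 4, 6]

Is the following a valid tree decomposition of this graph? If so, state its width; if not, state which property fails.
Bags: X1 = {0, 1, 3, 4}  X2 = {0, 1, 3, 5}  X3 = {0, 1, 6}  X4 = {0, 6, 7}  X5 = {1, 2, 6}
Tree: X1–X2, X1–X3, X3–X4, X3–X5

A tree decomposition must satisfy three properties: every vertex lies in some bag; for every edge, both endpoints lie together in some bag; and for every vertex, the bags containing it form a connected subtree. Here edge (4,6) lies in no bag, so the decomposition is invalid.

No — edge (4,6) lies in no bag.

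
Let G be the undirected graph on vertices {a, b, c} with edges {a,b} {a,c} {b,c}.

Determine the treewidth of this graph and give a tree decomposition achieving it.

With just one bag of size 3, the width is 3 − 1 = 2, so tw(G) ≤ 2. For the lower bound, the 3 vertices {a, b, c} are pairwise adjacent, and any tree decomposition puts a clique entirely inside one bag — forcing width ≥ 2. The upper and lower bounds meet at 2, so that is the treewidth.

Treewidth 2.
One such decomposition:
Bags: B1 = {a, b, c}
Tree: (single bag)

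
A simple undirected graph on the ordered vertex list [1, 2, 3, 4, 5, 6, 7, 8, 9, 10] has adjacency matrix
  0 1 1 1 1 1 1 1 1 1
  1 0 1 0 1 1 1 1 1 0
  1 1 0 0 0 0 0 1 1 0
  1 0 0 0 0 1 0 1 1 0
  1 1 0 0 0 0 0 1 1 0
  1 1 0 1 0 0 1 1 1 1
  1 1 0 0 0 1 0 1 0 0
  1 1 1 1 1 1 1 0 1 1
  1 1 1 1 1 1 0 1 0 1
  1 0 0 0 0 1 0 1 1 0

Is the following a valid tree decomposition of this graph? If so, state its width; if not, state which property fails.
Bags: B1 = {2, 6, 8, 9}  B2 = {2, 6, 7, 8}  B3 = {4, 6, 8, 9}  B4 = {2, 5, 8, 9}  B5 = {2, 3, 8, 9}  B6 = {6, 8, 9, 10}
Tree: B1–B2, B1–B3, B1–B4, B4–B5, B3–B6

A tree decomposition must satisfy three properties: every vertex lies in some bag; for every edge, both endpoints lie together in some bag; and for every vertex, the bags containing it form a connected subtree. Here vertex 1 appears in no bag, so the decomposition is invalid.

No — vertex 1 appears in no bag.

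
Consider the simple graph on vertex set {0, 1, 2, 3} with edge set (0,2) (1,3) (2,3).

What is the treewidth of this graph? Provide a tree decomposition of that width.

Treewidth 1.
Bags: B1 = {1, 3}  B2 = {2, 3}  B3 = {0, 2}
Tree: B1–B2, B2–B3

Each bag holds 2 vertices, so the decomposition has width 1, which upper-bounds the treewidth. Any graph with an edge has treewidth ≥ 1, and G has the edge 1–3. Hence tw(G) = 1 exactly.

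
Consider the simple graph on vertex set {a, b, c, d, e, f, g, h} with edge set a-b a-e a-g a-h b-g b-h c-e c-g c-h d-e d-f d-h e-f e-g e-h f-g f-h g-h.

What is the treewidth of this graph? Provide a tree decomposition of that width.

Every bag has size at most 4, so the width is 4 − 1 = 3 and tw(G) ≤ 3. Conversely, {d, e, f, h} is a clique of size 4, and the vertices of any clique must share a bag in every tree decomposition; so some bag has ≥ 4 vertices and tw(G) ≥ 3. Combining the bounds, tw(G) = 3.

Treewidth 3.
One optimal decomposition is:
Bags: B1 = {c, e, g, h}  B2 = {e, f, g, h}  B3 = {a, e, g, h}  B4 = {d, e, f, h}  B5 = {a, b, g, h}
Tree: B1–B2, B2–B3, B2–B4, B3–B5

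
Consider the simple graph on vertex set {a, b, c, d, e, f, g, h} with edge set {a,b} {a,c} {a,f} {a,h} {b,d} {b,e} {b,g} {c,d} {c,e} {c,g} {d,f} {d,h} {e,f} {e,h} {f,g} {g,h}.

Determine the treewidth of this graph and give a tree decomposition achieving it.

Every bag has size at most 5, so the width is 5 − 1 = 4 and tw(G) ≤ 4. For the lower bound: the 5 vertex sets {d,f}, {g,h}, {a,b}, {e}, {c} are disjoint, each induces a connected subgraph, and every pair is joined by at least one edge of G. Contracting each set to a single vertex therefore yields K_{5} as a minor, and since treewidth is minor-monotone, tw(G) ≥ tw(K_{5}) = 4. Hence tw(G) = 4 exactly.

Treewidth 4.
Bags: B1 = {a, d, e, f, g}  B2 = {a, d, e, g, h}  B3 = {a, b, d, e, g}  B4 = {a, c, d, e, g}
Tree: B1–B2, B2–B3, B3–B4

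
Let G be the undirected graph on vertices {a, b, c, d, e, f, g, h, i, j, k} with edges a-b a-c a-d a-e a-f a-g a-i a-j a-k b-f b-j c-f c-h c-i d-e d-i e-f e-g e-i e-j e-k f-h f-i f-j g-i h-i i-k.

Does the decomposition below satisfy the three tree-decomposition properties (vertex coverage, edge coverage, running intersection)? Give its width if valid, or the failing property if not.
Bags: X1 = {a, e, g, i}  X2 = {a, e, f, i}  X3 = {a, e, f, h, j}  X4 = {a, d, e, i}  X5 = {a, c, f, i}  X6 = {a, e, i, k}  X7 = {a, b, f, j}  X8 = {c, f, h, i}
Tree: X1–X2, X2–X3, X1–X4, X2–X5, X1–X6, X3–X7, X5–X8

A tree decomposition must satisfy three properties: every vertex lies in some bag; for every edge, both endpoints lie together in some bag; and for every vertex, the bags containing it form a connected subtree. Here bags containing vertex h are not connected in the tree, so the decomposition is invalid.

No — bags containing vertex h are not connected in the tree.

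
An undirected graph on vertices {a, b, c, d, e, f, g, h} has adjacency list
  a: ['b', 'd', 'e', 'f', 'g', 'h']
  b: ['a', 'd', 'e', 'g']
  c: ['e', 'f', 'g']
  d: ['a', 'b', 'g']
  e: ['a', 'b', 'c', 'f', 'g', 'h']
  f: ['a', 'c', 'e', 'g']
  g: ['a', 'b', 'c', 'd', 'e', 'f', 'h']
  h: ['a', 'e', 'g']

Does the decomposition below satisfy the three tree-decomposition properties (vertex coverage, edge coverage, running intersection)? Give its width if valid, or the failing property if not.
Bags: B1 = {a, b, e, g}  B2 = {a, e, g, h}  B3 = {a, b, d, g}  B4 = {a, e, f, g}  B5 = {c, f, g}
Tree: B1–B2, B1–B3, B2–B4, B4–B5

A tree decomposition must satisfy three properties: every vertex lies in some bag; for every edge, both endpoints lie together in some bag; and for every vertex, the bags containing it form a connected subtree. Here edge (e,c) lies in no bag, so the decomposition is invalid.

No — edge (e,c) lies in no bag.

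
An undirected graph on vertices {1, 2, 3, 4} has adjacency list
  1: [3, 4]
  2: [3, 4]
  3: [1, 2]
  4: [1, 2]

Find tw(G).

A width-2 tree decomposition is:
Bags: B1 = {1, 2, 4}  B2 = {1, 2, 3}
Tree: B1–B2
The largest bag has 3 vertices, giving width 2; this decomposition certifies tw(G) ≤ 2. For the lower bound, G contains the cycle 1–4–2–3–1, so G is not a forest; only forests have treewidth ≤ 1, hence tw(G) ≥ 2. Hence tw(G) = 2 exactly.

2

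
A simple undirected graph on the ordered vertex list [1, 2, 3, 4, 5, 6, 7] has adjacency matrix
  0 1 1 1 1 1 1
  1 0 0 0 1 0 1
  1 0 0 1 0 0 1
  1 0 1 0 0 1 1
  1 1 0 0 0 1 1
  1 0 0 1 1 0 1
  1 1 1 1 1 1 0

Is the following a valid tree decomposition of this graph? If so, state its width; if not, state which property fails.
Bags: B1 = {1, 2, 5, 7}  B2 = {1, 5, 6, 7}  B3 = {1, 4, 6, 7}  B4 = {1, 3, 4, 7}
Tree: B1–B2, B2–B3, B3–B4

Yes; width 3.

Checking the three conditions: (i) the bags cover all of {1, 2, 3, 4, 5, 6, 7}; (ii) for each edge, some bag contains both endpoints; (iii) the bags containing any fixed vertex form a subtree. All hold, so the decomposition is valid with width 4 − 1 = 3.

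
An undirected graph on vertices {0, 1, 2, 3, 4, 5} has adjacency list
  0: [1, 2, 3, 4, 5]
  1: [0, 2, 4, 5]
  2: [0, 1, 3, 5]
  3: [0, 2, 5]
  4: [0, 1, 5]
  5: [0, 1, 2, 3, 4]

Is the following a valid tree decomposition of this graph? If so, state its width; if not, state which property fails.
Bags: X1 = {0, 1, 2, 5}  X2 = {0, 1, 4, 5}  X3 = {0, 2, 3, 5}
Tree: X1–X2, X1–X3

Vertex coverage: the bags together contain {0, 1, 2, 3, 4, 5}, the full vertex set. Edge coverage: each edge of G has both endpoints in at least one bag. Running intersection: for every vertex, the bags containing it form a connected subtree. All three properties hold, so this is a valid tree decomposition of width max|bag| − 1 = 3, and hence tw(G) ≤ 3.

Yes; width 3.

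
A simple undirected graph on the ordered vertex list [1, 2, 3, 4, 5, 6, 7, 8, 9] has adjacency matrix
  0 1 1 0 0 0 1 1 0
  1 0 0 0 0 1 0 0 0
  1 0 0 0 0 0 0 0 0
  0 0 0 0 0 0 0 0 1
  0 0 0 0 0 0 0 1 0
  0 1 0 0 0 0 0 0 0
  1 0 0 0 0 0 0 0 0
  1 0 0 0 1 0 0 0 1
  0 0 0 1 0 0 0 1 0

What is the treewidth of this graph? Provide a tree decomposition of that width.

Treewidth 1.
Bags: B1 = {1, 8}  B2 = {8, 9}  B3 = {1, 2}  B4 = {4, 9}  B5 = {5, 8}  B6 = {1, 3}  B7 = {2, 6}  B8 = {1, 7}
Tree: B1–B2, B1–B3, B2–B4, B2–B5, B3–B6, B3–B7, B1–B8

Each bag holds 2 vertices, so the decomposition has width 1, which upper-bounds the treewidth. Since G has at least one edge (e.g. 8–1), it is not an edgeless graph, so tw(G) ≥ 1. Hence tw(G) = 1 exactly.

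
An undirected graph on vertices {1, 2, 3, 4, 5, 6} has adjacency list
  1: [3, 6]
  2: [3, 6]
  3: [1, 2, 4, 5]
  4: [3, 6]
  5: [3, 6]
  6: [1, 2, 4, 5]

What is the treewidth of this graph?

A width-2 tree decomposition is:
Bags: B1 = {2, 3, 6}  B2 = {3, 5, 6}  B3 = {1, 3, 6}  B4 = {3, 4, 6}
Tree: B1–B2, B2–B3, B3–B4
Each bag holds 3 vertices, so the decomposition has width 2, which upper-bounds the treewidth. Since 2–6–5–3–2 is a cycle in G, G is not acyclic. Forests are exactly the graphs of treewidth ≤ 1, so tw(G) ≥ 2. The upper and lower bounds meet at 2, so that is the treewidth.

2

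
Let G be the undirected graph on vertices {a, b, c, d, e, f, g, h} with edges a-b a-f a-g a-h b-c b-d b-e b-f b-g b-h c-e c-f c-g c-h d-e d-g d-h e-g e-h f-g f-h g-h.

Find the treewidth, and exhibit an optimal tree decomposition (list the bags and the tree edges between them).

Treewidth 4.
Bags: B1 = {b, c, e, g, h}  B2 = {b, c, f, g, h}  B3 = {b, d, e, g, h}  B4 = {a, b, f, g, h}
Tree: B1–B2, B1–B3, B2–B4

Every bag has size at most 5, so the width is 5 − 1 = 4 and tw(G) ≤ 4. For the lower bound, the 5 vertices {b, d, e, g, h} are pairwise adjacent, and any tree decomposition puts a clique entirely inside one bag — forcing width ≥ 4. Therefore the treewidth is 4.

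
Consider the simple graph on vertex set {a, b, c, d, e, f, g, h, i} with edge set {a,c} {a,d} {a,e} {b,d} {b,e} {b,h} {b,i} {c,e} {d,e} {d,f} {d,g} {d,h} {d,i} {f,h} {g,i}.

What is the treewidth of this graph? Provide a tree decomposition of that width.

Each bag holds 3 vertices, so the decomposition has width 2, which upper-bounds the treewidth. Conversely, {d, g, i} is a clique of size 3, and the vertices of any clique must share a bag in every tree decomposition; so some bag has ≥ 3 vertices and tw(G) ≥ 2. Hence tw(G) = 2 exactly.

Treewidth 2.
One optimal decomposition is:
Bags: B1 = {b, d, e}  B2 = {b, d, i}  B3 = {a, d, e}  B4 = {d, g, i}  B5 = {a, c, e}  B6 = {b, d, h}  B7 = {d, f, h}
Tree: B1–B2, B1–B3, B2–B4, B3–B5, B2–B6, B6–B7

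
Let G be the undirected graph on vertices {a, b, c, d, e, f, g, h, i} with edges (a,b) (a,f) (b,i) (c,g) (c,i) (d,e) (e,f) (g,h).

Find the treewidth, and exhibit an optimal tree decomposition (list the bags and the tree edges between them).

Each bag holds 2 vertices, so the decomposition has width 1, which upper-bounds the treewidth. Any graph with an edge has treewidth ≥ 1, and G has the edge h–g. Hence tw(G) = 1 exactly.

Treewidth 1.
One such decomposition:
Bags: B1 = {g, h}  B2 = {c, g}  B3 = {c, i}  B4 = {b, i}  B5 = {a, b}  B6 = {a, f}  B7 = {e, f}  B8 = {d, e}
Tree: B1–B2, B2–B3, B3–B4, B4–B5, B5–B6, B6–B7, B7–B8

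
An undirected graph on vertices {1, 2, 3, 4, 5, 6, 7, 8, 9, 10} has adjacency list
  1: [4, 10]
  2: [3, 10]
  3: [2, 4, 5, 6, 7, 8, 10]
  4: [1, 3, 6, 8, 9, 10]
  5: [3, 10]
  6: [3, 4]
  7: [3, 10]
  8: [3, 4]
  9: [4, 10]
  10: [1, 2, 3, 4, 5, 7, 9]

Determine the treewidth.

A width-2 tree decomposition is:
Bags: B1 = {3, 4, 8}  B2 = {3, 4, 10}  B3 = {3, 4, 6}  B4 = {2, 3, 10}  B5 = {3, 5, 10}  B6 = {4, 9, 10}  B7 = {3, 7, 10}  B8 = {1, 4, 10}
Tree: B1–B2, B2–B3, B2–B4, B4–B5, B2–B6, B5–B7, B2–B8
The largest bag has 3 vertices, giving width 2; this decomposition certifies tw(G) ≤ 2. On the other hand G contains the 3-clique {1, 4, 10}. A clique must lie in a single bag of any decomposition, so no decomposition can have width below 2. Therefore the treewidth is 2.

2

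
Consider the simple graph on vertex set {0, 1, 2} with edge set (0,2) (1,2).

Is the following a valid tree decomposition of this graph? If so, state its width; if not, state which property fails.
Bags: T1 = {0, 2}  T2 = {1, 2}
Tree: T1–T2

Every vertex of G appears in some bag (union = {0, 1, 2}); every edge is covered by a bag; and for each vertex v the set of bags containing v is connected in the bag tree. The decomposition is therefore valid. The largest bag has 2 vertices, so the width is 1.

Yes; width 1.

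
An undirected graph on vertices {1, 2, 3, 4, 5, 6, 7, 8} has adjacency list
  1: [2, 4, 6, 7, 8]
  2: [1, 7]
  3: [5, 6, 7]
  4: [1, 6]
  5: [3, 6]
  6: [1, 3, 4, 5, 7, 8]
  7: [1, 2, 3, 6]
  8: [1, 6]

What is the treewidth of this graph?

A width-2 tree decomposition is:
Bags: B1 = {1, 6, 7}  B2 = {3, 6, 7}  B3 = {1, 2, 7}  B4 = {1, 4, 6}  B5 = {3, 5, 6}  B6 = {1, 6, 8}
Tree: B1–B2, B1–B3, B1–B4, B2–B5, B1–B6
Every bag has size at most 3, so the width is 3 − 1 = 2 and tw(G) ≤ 2. Conversely, {1, 2, 7} is a clique of size 3, and the vertices of any clique must share a bag in every tree decomposition; so some bag has ≥ 3 vertices and tw(G) ≥ 2. Hence tw(G) = 2 exactly.

2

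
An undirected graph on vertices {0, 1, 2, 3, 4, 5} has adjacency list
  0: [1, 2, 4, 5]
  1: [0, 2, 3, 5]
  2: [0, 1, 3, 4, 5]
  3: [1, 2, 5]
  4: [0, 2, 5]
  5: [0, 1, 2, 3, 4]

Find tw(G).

A width-3 tree decomposition is:
Bags: B1 = {1, 2, 3, 5}  B2 = {0, 1, 2, 5}  B3 = {0, 2, 4, 5}
Tree: B1–B2, B2–B3
Every bag has size at most 4, so the width is 4 − 1 = 3 and tw(G) ≤ 3. On the other hand G contains the 4-clique {0, 1, 2, 5}. A clique must lie in a single bag of any decomposition, so no decomposition can have width below 3. Therefore the treewidth is 3.

3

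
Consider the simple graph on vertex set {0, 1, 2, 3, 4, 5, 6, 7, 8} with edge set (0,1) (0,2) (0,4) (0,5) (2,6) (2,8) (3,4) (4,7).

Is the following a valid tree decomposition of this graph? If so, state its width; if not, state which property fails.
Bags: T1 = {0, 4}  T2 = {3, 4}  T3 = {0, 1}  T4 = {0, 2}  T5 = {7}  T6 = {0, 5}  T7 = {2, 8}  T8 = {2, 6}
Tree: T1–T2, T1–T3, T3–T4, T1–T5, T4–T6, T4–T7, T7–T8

No — edge (4,7) lies in no bag.

A tree decomposition must satisfy three properties: every vertex lies in some bag; for every edge, both endpoints lie together in some bag; and for every vertex, the bags containing it form a connected subtree. Here edge (4,7) lies in no bag, so the decomposition is invalid.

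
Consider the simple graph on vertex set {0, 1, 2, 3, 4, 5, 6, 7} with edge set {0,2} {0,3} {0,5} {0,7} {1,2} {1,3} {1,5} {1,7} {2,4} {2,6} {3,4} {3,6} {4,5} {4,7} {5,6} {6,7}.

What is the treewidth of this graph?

4

A width-4 tree decomposition is:
Bags: B1 = {2, 3, 5, 6, 7}  B2 = {1, 2, 3, 5, 7}  B3 = {2, 3, 4, 5, 7}  B4 = {0, 2, 3, 5, 7}
Tree: B1–B2, B2–B3, B3–B4
Each bag holds 5 vertices, so the decomposition has width 4, which upper-bounds the treewidth. For the lower bound: the 5 vertex sets {5,6}, {1,7}, {3,4}, {2}, {0} are disjoint, each induces a connected subgraph, and every pair is joined by at least one edge of G. Contracting each set to a single vertex therefore yields K_{5} as a minor, and since treewidth is minor-monotone, tw(G) ≥ tw(K_{5}) = 4. Hence tw(G) = 4 exactly.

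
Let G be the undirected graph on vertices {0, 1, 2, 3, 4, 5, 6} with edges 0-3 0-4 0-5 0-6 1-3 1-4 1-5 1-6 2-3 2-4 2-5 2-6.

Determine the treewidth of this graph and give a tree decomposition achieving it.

The largest bag has 4 vertices, giving width 3; this decomposition certifies tw(G) ≤ 3. For the lower bound: the 4 vertex sets {0,3}, {2,6}, {1}, {4} are disjoint, each induces a connected subgraph, and every pair is joined by at least one edge of G. Contracting each set to a single vertex therefore yields K_{4} as a minor, and since treewidth is minor-monotone, tw(G) ≥ tw(K_{4}) = 3. Hence tw(G) = 3 exactly.

Treewidth 3.
One such decomposition:
Bags: B1 = {0, 1, 2, 3}  B2 = {0, 1, 2, 6}  B3 = {0, 1, 2, 4}  B4 = {0, 1, 2, 5}
Tree: B1–B2, B2–B3, B3–B4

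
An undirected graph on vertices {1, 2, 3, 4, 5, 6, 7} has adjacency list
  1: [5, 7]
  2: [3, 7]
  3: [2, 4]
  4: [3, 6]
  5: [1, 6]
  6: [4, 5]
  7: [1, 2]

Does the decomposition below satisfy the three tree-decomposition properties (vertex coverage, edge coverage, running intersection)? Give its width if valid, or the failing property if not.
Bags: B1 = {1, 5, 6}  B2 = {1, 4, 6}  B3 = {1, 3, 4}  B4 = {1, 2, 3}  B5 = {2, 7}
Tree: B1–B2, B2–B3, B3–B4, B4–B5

No — edge (1,7) lies in no bag.

A tree decomposition must satisfy three properties: every vertex lies in some bag; for every edge, both endpoints lie together in some bag; and for every vertex, the bags containing it form a connected subtree. Here edge (1,7) lies in no bag, so the decomposition is invalid.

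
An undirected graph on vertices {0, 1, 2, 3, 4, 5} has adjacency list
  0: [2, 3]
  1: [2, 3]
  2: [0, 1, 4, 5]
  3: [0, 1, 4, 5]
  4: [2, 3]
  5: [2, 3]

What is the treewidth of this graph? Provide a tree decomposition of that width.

The largest bag has 3 vertices, giving width 2; this decomposition certifies tw(G) ≤ 2. The edges 2–5–3–1–2 form a cycle, so G is not a tree and its treewidth is at least 2. The upper and lower bounds meet at 2, so that is the treewidth.

Treewidth 2.
One such decomposition:
Bags: B1 = {2, 3, 5}  B2 = {1, 2, 3}  B3 = {2, 3, 4}  B4 = {0, 2, 3}
Tree: B1–B2, B2–B3, B3–B4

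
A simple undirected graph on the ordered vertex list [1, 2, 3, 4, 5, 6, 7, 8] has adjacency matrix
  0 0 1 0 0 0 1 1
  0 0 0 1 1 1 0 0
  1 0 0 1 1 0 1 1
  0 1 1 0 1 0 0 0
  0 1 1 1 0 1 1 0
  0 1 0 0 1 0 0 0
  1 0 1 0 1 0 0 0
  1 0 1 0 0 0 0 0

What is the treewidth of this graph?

A width-2 tree decomposition is:
Bags: B1 = {2, 4, 5}  B2 = {3, 4, 5}  B3 = {3, 5, 7}  B4 = {2, 5, 6}  B5 = {1, 3, 7}  B6 = {1, 3, 8}
Tree: B1–B2, B2–B3, B1–B4, B3–B5, B5–B6
The largest bag has 3 vertices, giving width 2; this decomposition certifies tw(G) ≤ 2. Conversely, {2, 4, 5} is a clique of size 3, and the vertices of any clique must share a bag in every tree decomposition; so some bag has ≥ 3 vertices and tw(G) ≥ 2. Therefore the treewidth is 2.

2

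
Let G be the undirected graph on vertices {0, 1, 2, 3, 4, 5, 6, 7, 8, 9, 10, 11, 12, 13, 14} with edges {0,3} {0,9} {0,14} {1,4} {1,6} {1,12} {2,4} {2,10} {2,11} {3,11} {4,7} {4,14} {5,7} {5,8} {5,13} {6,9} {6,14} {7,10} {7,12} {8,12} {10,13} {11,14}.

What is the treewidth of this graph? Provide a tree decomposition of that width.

Treewidth 3.
One optimal decomposition is:
Bags: B1 = {5, 8, 12, 13}  B2 = {5, 7, 12, 13}  B3 = {7, 10, 12, 13}  B4 = {1, 7, 10, 12}  B5 = {1, 4, 7, 10}  B6 = {1, 2, 4, 10}  B7 = {1, 2, 4, 6}  B8 = {2, 4, 6, 14}  B9 = {2, 6, 11, 14}  B10 = {6, 9, 11, 14}  B11 = {0, 9, 11, 14}  B12 = {0, 3, 9, 11}
Tree: B1–B2, B2–B3, B3–B4, B4–B5, B5–B6, B6–B7, B7–B8, B8–B9, B9–B10, B10–B11, B11–B12

Each bag holds 4 vertices, so the decomposition has width 3, which upper-bounds the treewidth. For the lower bound: the 4 vertex sets {5,8,13}, {12}, {7}, {1,2,4,10} are disjoint, each induces a connected subgraph, and every pair is joined by at least one edge of G. Contracting each set to a single vertex therefore yields K_{4} as a minor, and since treewidth is minor-monotone, tw(G) ≥ tw(K_{4}) = 3. Combining the bounds, tw(G) = 3.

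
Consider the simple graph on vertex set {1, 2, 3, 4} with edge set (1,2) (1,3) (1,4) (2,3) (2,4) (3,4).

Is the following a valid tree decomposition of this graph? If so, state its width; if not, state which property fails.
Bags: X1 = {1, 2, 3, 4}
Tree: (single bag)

Checking the three conditions: (i) the bags cover all of {1, 2, 3, 4}; (ii) for each edge, some bag contains both endpoints; (iii) the bags containing any fixed vertex form a subtree. All hold, so the decomposition is valid with width 4 − 1 = 3.

Yes; width 3.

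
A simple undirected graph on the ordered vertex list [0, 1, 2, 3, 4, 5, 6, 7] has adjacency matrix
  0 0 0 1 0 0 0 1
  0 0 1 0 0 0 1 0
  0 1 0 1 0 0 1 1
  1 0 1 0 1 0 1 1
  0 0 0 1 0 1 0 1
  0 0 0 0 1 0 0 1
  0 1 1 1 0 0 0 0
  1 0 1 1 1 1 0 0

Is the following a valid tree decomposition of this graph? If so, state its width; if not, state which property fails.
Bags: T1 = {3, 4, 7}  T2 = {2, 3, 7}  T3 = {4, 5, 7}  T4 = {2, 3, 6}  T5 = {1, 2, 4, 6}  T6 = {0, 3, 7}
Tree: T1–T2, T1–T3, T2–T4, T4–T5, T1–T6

A tree decomposition must satisfy three properties: every vertex lies in some bag; for every edge, both endpoints lie together in some bag; and for every vertex, the bags containing it form a connected subtree. Here bags containing vertex 4 are not connected in the tree, so the decomposition is invalid.

No — bags containing vertex 4 are not connected in the tree.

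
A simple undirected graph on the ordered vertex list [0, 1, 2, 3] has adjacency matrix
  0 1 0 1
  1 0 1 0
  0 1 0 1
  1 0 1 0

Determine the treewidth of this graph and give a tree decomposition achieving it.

Treewidth 2.
Bags: B1 = {0, 1, 3}  B2 = {1, 2, 3}
Tree: B1–B2

The largest bag has 3 vertices, giving width 2; this decomposition certifies tw(G) ≤ 2. For the lower bound, G contains the cycle 1–0–3–2–1, so G is not a forest; only forests have treewidth ≤ 1, hence tw(G) ≥ 2. The upper and lower bounds meet at 2, so that is the treewidth.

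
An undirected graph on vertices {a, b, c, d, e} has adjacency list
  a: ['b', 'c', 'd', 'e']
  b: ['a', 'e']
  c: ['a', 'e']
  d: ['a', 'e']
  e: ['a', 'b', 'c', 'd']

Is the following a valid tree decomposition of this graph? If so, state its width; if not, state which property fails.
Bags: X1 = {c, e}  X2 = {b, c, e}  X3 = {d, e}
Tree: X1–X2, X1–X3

No — vertex a appears in no bag.

A tree decomposition must satisfy three properties: every vertex lies in some bag; for every edge, both endpoints lie together in some bag; and for every vertex, the bags containing it form a connected subtree. Here vertex a appears in no bag, so the decomposition is invalid.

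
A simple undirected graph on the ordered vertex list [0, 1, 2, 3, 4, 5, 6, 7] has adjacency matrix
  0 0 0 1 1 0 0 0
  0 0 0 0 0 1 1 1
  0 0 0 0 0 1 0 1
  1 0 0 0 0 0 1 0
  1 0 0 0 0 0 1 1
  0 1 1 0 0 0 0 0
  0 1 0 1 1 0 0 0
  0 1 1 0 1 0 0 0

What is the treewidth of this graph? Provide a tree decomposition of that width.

Treewidth 2.
One optimal decomposition is:
Bags: B1 = {0, 3, 4}  B2 = {3, 4, 6}  B3 = {4, 6, 7}  B4 = {1, 6, 7}  B5 = {1, 2, 7}  B6 = {1, 2, 5}
Tree: B1–B2, B2–B3, B3–B4, B4–B5, B5–B6

Every bag has size at most 3, so the width is 3 − 1 = 2 and tw(G) ≤ 2. For the lower bound, G contains the cycle 0–3–6–4–0, so G is not a forest; only forests have treewidth ≤ 1, hence tw(G) ≥ 2. Combining the bounds, tw(G) = 2.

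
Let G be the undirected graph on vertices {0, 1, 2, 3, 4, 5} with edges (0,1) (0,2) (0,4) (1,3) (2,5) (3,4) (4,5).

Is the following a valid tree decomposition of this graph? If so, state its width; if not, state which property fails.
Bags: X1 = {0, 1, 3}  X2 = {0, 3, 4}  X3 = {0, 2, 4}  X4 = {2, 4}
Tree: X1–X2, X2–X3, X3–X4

A tree decomposition must satisfy three properties: every vertex lies in some bag; for every edge, both endpoints lie together in some bag; and for every vertex, the bags containing it form a connected subtree. Here vertex 5 appears in no bag, so the decomposition is invalid.

No — vertex 5 appears in no bag.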